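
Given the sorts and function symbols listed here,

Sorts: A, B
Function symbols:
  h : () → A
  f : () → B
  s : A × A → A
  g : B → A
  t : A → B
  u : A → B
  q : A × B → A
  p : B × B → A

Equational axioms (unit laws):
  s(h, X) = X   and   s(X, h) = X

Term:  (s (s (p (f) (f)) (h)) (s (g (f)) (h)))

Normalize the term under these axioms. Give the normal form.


normal form = (s (p (f) (f)) (g (f)))

1. (s (s (p (f) (f)) (h)) (s (g (f)) (h)))  →  (s (p (f) (f)) (s (g (f)) (h)))
2. (s (p (f) (f)) (s (g (f)) (h)))  →  (s (p (f) (f)) (g (f)))


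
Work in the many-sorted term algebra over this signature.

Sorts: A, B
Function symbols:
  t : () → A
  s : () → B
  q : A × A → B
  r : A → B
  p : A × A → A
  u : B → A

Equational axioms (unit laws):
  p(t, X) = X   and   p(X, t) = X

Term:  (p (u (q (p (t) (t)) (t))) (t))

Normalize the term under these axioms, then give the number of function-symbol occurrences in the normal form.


size = 4

1. (p (u (q (p (t) (t)) (t))) (t))  →  (u (q (p (t) (t)) (t)))
2. (u (q (p (t) (t)) (t)))  →  (u (q (t) (t)))
normal form: (u (q (t) (t)))


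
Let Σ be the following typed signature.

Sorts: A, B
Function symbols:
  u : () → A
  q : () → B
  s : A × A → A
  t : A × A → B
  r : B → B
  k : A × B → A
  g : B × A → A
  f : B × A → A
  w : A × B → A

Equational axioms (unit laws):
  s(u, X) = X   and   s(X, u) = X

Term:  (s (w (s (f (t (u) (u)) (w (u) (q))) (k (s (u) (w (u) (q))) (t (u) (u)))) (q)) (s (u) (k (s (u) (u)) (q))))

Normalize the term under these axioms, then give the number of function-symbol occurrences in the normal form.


size = 21

1. (s (w (s (f (t (u) (u)) (w (u) (q))) (k (s (u) (w (u) (q))) (t (u) (u)))) (q)) (s (u) (k (s (u) (u)) (q))))  →  (s (w (s (f (t (u) (u)) (w (u) (q))) (k (w (u) (q)) (t (u) (u)))) (q)) (s (u) (k (s (u) (u)) (q))))
2. (s (w (s (f (t (u) (u)) (w (u) (q))) (k (w (u) (q)) (t (u) (u)))) (q)) (s (u) (k (s (u) (u)) (q))))  →  (s (w (s (f (t (u) (u)) (w (u) (q))) (k (w (u) (q)) (t (u) (u)))) (q)) (k (s (u) (u)) (q)))
3. (s (w (s (f (t (u) (u)) (w (u) (q))) (k (w (u) (q)) (t (u) (u)))) (q)) (k (s (u) (u)) (q)))  →  (s (w (s (f (t (u) (u)) (w (u) (q))) (k (w (u) (q)) (t (u) (u)))) (q)) (k (u) (q)))
normal form: (s (w (s (f (t (u) (u)) (w (u) (q))) (k (w (u) (q)) (t (u) (u)))) (q)) (k (u) (q)))


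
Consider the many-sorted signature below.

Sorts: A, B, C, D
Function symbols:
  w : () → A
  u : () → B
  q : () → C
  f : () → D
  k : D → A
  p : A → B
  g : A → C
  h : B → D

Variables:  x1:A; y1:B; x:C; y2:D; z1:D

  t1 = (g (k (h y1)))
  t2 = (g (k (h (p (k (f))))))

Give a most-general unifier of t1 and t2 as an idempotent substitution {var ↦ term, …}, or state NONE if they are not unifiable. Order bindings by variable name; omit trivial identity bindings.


{y1 ↦ (p (k (f)))}


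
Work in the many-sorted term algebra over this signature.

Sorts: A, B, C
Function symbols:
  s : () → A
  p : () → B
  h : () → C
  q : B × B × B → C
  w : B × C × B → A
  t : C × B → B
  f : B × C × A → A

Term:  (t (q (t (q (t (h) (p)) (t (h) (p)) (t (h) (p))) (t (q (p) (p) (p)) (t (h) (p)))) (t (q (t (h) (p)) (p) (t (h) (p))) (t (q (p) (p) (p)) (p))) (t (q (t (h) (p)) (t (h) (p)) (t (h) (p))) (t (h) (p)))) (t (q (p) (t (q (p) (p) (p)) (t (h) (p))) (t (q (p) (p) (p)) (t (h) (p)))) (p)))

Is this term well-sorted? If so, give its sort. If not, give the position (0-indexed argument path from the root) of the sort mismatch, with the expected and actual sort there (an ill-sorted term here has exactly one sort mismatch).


          (h) : C
          (p) : B
        (t (h) (p)) : B
          (h) : C
          (p) : B
        (t (h) (p)) : B
          (h) : C
          (p) : B
        (t (h) (p)) : B
      (q (t (h) (p)) (t (h) (p)) (t (h) (p))) : C
          (p) : B
          (p) : B
          (p) : B
        (q (p) (p) (p)) : C
          (h) : C
          (p) : B
        (t (h) (p)) : B
      (t (q (p) (p) (p)) (t (h) (p))) : B
    (t (q (t (h) (p)) (t (h) (p)) (t (h) (p))) (t (q (p) (p) (p)) (t (h) (p)))) : B
          (h) : C
          (p) : B
        (t (h) (p)) : B
        (p) : B
          (h) : C
          (p) : B
        (t (h) (p)) : B
      (q (t (h) (p)) (p) (t (h) (p))) : C
          (p) : B
          (p) : B
          (p) : B
        (q (p) (p) (p)) : C
        (p) : B
      (t (q (p) (p) (p)) (p)) : B
    (t (q (t (h) (p)) (p) (t (h) (p))) (t (q (p) (p) (p)) (p))) : B
          (h) : C
          (p) : B
        (t (h) (p)) : B
          (h) : C
          (p) : B
        (t (h) (p)) : B
          (h) : C
          (p) : B
        (t (h) (p)) : B
      (q (t (h) (p)) (t (h) (p)) (t (h) (p))) : C
        (h) : C
        (p) : B
      (t (h) (p)) : B
    (t (q (t (h) (p)) (t (h) (p)) (t (h) (p))) (t (h) (p))) : B
  (q (t (q (t (h) (p)) (t (h) (p)) (t (h) (p))) (t (q (p) (p) (p)) (t (h) (p)))) (t (q (t (h) (p)) (p) (t (h) (p))) (t (q (p) (p) (p)) (p))) (t (q (t (h) (p)) (t (h) (p)) (t (h) (p))) (t (h) (p)))) : C
      (p) : B
          (p) : B
          (p) : B
          (p) : B
        (q (p) (p) (p)) : C
          (h) : C
          (p) : B
        (t (h) (p)) : B
      (t (q (p) (p) (p)) (t (h) (p))) : B
          (p) : B
          (p) : B
          (p) : B
        (q (p) (p) (p)) : C
          (h) : C
          (p) : B
        (t (h) (p)) : B
      (t (q (p) (p) (p)) (t (h) (p))) : B
    (q (p) (t (q (p) (p) (p)) (t (h) (p))) (t (q (p) (p) (p)) (t (h) (p)))) : C
    (p) : B
  (t (q (p) (t (q (p) (p) (p)) (t (h) (p))) (t (q (p) (p) (p)) (t (h) (p)))) (p)) : B
(t (q (t (q (t (h) (p)) (t (h) (p)) (t (h) (p))) (t (q (p) (p) (p)) (t (h) (p)))) (t (q (t (h) (p)) (p) (t (h) (p))) (t (q (p) (p) (p)) (p))) (t (q (t (h) (p)) (t (h) (p)) (t (h) (p))) (t (h) (p)))) (t (q (p) (t (q (p) (p) (p)) (t (h) (p))) (t (q (p) (p) (p)) (t (h) (p)))) (p))) : B

well-sorted; sort = B


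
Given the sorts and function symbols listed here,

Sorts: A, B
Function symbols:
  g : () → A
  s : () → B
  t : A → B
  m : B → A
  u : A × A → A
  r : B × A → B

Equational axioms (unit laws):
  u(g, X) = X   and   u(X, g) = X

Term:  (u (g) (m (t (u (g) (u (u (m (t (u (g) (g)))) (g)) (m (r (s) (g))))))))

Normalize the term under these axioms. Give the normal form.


normal form = (m (t (u (m (t (g))) (m (r (s) (g))))))

1. (u (g) (m (t (u (g) (u (u (m (t (u (g) (g)))) (g)) (m (r (s) (g))))))))  →  (m (t (u (g) (u (u (m (t (u (g) (g)))) (g)) (m (r (s) (g)))))))
2. (m (t (u (g) (u (u (m (t (u (g) (g)))) (g)) (m (r (s) (g)))))))  →  (m (t (u (u (m (t (u (g) (g)))) (g)) (m (r (s) (g))))))
3. (m (t (u (u (m (t (u (g) (g)))) (g)) (m (r (s) (g))))))  →  (m (t (u (m (t (u (g) (g)))) (m (r (s) (g))))))
4. (m (t (u (m (t (u (g) (g)))) (m (r (s) (g))))))  →  (m (t (u (m (t (g))) (m (r (s) (g))))))


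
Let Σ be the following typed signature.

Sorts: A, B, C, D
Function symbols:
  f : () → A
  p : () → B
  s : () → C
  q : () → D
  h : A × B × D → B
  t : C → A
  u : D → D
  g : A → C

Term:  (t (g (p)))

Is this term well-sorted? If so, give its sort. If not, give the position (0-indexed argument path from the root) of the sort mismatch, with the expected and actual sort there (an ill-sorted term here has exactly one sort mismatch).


    (p) : B
  (g (p)) : ✗ arg 0 at [0, 0] has sort B, expected A

ill-sorted at position [0, 0]: expected A, got B


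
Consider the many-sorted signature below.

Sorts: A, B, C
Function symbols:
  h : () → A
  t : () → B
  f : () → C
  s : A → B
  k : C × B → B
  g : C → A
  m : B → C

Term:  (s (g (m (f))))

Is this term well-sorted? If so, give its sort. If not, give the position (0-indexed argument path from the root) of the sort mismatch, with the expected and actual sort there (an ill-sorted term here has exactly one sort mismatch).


      (f) : C
    (m (f)) : ✗ arg 0 at [0, 0, 0] has sort C, expected B

ill-sorted at position [0, 0, 0]: expected B, got C


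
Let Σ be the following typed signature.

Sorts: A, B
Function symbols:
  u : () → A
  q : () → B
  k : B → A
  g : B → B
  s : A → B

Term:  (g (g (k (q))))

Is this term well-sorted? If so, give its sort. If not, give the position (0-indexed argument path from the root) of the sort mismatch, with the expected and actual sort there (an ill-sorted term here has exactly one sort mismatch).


      (q) : B
    (k (q)) : A
  (g (k (q))) : ✗ arg 0 at [0, 0] has sort A, expected B

ill-sorted at position [0, 0]: expected B, got A


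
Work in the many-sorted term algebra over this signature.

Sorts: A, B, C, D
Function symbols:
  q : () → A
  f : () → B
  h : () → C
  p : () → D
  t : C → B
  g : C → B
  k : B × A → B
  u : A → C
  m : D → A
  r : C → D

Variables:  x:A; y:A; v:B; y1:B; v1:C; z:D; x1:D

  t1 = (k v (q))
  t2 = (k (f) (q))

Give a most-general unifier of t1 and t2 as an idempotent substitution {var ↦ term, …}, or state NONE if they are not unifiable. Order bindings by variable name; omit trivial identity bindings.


{v ↦ (f)}


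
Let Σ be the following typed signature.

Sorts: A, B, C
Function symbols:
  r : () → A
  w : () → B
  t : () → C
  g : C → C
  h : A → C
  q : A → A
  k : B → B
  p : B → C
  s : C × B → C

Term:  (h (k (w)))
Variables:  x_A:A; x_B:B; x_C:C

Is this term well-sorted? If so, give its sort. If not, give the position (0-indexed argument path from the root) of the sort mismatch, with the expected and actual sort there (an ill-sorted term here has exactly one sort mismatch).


ill-sorted at position [0]: expected A, got B

    (w) : B
  (k (w)) : B
(h (k (w))) : ✗ arg 0 at [0] has sort B, expected A


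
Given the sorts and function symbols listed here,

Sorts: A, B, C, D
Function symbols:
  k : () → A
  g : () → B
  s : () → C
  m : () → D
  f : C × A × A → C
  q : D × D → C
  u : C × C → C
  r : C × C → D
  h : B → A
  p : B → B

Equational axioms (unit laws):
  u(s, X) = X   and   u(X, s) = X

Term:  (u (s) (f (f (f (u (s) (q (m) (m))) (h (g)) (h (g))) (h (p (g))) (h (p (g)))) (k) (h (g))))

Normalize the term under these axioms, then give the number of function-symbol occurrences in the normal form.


1. (u (s) (f (f (f (u (s) (q (m) (m))) (h (g)) (h (g))) (h (p (g))) (h (p (g)))) (k) (h (g))))  →  (f (f (f (u (s) (q (m) (m))) (h (g)) (h (g))) (h (p (g))) (h (p (g)))) (k) (h (g)))
2. (f (f (f (u (s) (q (m) (m))) (h (g)) (h (g))) (h (p (g))) (h (p (g)))) (k) (h (g)))  →  (f (f (f (q (m) (m)) (h (g)) (h (g))) (h (p (g))) (h (p (g)))) (k) (h (g)))
normal form: (f (f (f (q (m) (m)) (h (g)) (h (g))) (h (p (g))) (h (p (g)))) (k) (h (g)))

size = 19


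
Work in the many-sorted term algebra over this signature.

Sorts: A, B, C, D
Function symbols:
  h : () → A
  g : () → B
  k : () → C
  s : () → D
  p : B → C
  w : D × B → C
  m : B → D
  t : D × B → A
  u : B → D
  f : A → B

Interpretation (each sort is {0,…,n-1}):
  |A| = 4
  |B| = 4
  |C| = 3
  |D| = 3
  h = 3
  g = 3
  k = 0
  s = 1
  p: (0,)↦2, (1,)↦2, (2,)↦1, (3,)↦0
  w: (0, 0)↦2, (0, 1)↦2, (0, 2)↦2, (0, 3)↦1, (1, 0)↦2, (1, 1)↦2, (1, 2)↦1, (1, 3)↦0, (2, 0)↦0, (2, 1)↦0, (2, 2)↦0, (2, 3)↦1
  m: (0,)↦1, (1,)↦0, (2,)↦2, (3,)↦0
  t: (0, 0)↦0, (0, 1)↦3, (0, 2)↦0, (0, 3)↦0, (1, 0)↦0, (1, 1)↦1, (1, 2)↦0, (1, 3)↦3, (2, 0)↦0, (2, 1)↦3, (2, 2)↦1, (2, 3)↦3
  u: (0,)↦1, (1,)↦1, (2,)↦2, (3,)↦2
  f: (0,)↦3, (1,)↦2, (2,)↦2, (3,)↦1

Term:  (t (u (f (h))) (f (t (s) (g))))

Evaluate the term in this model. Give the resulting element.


value = 1

  h = 3
  (f (h)) = f(3,) = 1
  (u (f (h))) = u(1,) = 1
  s = 1
  g = 3
  (t (s) (g)) = t(1, 3) = 3
  (f (t (s) (g))) = f(3,) = 1
  (t (u (f (h))) (f (t (s) (g)))) = t(1, 1) = 1


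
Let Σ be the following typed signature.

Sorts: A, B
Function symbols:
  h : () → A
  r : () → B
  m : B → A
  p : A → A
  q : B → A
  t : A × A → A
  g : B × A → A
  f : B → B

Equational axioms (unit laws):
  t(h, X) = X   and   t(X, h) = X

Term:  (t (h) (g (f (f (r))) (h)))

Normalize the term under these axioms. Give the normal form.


normal form = (g (f (f (r))) (h))

1. (t (h) (g (f (f (r))) (h)))  →  (g (f (f (r))) (h))


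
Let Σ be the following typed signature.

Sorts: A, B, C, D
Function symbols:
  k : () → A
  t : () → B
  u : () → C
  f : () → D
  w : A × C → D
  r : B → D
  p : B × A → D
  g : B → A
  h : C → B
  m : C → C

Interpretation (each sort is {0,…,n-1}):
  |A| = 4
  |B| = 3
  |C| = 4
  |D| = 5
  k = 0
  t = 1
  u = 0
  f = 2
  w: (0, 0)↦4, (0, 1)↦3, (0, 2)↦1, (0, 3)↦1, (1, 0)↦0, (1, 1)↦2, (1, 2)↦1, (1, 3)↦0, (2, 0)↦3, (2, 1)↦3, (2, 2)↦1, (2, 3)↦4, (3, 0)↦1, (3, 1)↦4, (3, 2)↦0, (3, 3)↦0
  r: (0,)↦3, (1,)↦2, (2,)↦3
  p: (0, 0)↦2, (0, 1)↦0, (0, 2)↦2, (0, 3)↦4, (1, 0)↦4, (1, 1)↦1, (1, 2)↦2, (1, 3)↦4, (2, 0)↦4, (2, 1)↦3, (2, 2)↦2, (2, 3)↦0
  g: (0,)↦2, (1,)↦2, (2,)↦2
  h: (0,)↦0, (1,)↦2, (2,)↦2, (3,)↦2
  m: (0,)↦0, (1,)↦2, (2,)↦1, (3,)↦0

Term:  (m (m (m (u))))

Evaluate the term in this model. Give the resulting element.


  u = 0
  (m (u)) = m(0,) = 0
  (m (m (u))) = m(0,) = 0
  (m (m (m (u)))) = m(0,) = 0

value = 0


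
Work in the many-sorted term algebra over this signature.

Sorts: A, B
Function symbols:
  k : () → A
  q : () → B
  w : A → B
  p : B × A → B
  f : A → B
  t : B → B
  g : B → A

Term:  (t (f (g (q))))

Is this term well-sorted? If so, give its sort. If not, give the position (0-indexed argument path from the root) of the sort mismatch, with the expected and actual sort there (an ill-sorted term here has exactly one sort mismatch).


      (q) : B
    (g (q)) : A
  (f (g (q))) : B
(t (f (g (q)))) : B

well-sorted; sort = B


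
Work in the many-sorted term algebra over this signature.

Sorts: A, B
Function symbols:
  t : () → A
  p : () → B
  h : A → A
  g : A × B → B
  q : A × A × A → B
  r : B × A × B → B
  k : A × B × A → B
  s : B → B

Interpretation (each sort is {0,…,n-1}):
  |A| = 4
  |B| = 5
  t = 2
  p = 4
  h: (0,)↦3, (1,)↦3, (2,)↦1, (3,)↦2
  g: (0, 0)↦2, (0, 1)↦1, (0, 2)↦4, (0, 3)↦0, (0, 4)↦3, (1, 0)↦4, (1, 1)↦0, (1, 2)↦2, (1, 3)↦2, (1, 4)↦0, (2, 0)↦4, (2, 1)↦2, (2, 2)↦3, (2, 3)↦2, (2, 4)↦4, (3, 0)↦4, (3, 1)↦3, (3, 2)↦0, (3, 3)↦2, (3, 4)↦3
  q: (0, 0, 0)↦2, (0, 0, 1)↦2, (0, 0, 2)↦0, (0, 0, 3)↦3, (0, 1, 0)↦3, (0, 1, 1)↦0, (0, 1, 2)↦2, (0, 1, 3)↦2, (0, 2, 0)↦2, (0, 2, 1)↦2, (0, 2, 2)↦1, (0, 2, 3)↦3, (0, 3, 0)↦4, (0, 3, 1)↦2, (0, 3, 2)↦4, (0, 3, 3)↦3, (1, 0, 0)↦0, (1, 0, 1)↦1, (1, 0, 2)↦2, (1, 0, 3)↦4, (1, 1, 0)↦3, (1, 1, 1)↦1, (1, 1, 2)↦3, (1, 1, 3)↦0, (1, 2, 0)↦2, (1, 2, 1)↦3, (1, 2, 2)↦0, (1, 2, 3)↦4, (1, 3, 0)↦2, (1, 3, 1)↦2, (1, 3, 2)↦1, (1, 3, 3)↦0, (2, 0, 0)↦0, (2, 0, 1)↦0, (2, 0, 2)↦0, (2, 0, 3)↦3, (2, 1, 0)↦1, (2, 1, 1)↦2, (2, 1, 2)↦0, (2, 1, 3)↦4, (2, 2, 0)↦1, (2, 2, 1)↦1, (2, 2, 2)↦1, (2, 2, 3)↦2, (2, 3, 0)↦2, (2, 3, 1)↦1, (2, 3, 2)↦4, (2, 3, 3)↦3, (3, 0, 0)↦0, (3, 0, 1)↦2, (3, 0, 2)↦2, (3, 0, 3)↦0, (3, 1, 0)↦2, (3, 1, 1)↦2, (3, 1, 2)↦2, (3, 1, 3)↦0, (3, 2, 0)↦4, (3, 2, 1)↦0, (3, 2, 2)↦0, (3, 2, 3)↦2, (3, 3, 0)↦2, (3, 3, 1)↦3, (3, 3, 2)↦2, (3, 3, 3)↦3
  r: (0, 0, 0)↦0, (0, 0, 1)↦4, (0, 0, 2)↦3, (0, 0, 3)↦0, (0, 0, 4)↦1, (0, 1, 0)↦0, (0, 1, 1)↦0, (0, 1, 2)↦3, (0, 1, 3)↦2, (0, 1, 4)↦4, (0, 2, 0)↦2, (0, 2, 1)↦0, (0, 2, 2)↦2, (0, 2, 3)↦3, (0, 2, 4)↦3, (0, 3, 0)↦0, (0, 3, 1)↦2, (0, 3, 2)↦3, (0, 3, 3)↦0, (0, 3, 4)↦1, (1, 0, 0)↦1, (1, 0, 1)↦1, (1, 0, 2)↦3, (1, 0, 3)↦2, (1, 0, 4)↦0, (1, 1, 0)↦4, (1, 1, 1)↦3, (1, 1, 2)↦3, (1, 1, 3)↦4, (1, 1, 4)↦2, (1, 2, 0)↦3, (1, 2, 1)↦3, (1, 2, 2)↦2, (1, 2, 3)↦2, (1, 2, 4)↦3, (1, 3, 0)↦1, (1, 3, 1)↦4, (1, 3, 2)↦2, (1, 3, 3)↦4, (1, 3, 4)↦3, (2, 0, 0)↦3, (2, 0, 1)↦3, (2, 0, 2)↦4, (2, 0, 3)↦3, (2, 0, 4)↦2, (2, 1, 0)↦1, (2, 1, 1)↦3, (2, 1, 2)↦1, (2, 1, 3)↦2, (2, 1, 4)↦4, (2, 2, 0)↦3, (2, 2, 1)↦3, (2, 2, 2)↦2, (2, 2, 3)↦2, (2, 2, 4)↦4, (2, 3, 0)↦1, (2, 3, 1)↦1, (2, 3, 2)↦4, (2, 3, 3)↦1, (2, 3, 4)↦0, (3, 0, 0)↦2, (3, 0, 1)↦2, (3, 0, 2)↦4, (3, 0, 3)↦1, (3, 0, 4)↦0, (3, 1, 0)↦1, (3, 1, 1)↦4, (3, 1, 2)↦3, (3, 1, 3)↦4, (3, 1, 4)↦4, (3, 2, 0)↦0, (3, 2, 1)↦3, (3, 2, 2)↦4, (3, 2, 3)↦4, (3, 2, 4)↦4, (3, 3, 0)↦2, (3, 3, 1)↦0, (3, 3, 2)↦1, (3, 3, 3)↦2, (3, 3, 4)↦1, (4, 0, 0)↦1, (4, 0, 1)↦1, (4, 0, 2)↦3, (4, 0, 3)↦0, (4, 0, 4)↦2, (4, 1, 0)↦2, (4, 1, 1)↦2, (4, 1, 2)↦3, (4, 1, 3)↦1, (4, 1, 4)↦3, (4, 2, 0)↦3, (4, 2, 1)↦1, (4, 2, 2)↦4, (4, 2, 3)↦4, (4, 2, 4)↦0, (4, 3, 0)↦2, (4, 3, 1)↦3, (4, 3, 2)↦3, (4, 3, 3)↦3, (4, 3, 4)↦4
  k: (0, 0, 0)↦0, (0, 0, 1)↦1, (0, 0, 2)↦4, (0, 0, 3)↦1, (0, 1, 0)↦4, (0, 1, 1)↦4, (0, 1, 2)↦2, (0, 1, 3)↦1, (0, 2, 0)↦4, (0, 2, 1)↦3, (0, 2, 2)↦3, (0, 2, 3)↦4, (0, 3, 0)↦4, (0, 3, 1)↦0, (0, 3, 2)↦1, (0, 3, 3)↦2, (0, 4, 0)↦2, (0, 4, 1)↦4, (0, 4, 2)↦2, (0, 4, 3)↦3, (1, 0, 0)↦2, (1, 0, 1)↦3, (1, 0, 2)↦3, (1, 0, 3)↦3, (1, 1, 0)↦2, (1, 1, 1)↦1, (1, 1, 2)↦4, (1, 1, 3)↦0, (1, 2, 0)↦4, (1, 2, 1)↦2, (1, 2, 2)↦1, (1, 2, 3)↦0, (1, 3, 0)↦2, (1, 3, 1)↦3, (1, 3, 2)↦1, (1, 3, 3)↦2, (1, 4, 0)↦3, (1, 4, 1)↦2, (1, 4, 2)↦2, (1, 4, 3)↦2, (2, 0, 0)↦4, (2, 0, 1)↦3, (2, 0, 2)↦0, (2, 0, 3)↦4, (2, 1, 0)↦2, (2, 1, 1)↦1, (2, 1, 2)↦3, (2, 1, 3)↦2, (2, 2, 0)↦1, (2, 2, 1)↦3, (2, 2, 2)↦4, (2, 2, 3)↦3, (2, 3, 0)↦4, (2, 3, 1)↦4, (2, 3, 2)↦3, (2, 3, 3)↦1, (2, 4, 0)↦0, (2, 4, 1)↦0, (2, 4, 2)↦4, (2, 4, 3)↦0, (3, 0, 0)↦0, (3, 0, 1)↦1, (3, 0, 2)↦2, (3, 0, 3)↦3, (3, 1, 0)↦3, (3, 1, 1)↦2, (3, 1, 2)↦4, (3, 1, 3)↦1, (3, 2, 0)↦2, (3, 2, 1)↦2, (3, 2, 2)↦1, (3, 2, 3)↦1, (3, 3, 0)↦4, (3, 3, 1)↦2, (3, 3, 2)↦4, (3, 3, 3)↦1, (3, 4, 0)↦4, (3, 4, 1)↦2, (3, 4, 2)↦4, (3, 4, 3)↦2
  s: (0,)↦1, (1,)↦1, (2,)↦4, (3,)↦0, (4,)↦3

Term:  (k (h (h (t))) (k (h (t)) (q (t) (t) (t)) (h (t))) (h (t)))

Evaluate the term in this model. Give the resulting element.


  t = 2
  (h (t)) = h(2,) = 1
  (h (h (t))) = h(1,) = 3
  t = 2
  (h (t)) = h(2,) = 1
  t = 2
  t = 2
  t = 2
  (q (t) (t) (t)) = q(2, 2, 2) = 1
  t = 2
  (h (t)) = h(2,) = 1
  (k (h (t)) (q (t) (t) (t)) (h (t))) = k(1, 1, 1) = 1
  t = 2
  (h (t)) = h(2,) = 1
  (k (h (h (t))) (k (h (t)) (q (t) (t) (t)) (h (t))) (h (t))) = k(3, 1, 1) = 2

value = 2


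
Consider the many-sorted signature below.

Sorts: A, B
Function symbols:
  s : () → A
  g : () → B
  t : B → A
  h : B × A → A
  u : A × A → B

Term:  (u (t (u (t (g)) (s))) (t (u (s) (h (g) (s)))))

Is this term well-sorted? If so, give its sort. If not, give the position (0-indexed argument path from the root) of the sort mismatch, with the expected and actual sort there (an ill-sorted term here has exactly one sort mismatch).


        (g) : B
      (t (g)) : A
      (s) : A
    (u (t (g)) (s)) : B
  (t (u (t (g)) (s))) : A
      (s) : A
        (g) : B
        (s) : A
      (h (g) (s)) : A
    (u (s) (h (g) (s))) : B
  (t (u (s) (h (g) (s)))) : A
(u (t (u (t (g)) (s))) (t (u (s) (h (g) (s))))) : B

well-sorted; sort = B


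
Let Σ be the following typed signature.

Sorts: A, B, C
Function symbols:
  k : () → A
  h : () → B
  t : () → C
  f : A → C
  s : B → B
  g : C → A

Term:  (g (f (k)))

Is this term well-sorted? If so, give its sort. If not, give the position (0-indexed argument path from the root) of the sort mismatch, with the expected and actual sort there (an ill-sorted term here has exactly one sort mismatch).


well-sorted; sort = A

    (k) : A
  (f (k)) : C
(g (f (k))) : A


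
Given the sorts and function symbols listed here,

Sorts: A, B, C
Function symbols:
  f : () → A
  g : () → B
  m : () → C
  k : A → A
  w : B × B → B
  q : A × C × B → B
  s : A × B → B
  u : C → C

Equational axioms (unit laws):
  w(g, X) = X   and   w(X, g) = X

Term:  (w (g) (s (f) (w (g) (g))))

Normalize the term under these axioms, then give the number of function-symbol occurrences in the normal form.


size = 3

1. (w (g) (s (f) (w (g) (g))))  →  (s (f) (w (g) (g)))
2. (s (f) (w (g) (g)))  →  (s (f) (g))
normal form: (s (f) (g))


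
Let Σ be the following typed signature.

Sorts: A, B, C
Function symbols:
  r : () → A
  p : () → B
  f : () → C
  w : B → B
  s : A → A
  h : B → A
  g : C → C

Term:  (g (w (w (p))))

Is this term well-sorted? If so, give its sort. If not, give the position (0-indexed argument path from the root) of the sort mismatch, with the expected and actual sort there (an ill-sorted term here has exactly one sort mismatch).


      (p) : B
    (w (p)) : B
  (w (w (p))) : B
(g (w (w (p)))) : ✗ arg 0 at [0] has sort B, expected C

ill-sorted at position [0]: expected C, got B


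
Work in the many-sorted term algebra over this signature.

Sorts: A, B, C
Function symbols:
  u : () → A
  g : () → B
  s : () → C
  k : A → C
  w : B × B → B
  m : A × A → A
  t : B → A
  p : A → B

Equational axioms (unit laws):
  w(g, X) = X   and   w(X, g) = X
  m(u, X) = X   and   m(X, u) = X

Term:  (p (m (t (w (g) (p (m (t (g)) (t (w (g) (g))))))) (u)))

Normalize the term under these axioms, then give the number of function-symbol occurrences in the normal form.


size = 8

1. (p (m (t (w (g) (p (m (t (g)) (t (w (g) (g))))))) (u)))  →  (p (t (w (g) (p (m (t (g)) (t (w (g) (g))))))))
2. (p (t (w (g) (p (m (t (g)) (t (w (g) (g))))))))  →  (p (t (p (m (t (g)) (t (w (g) (g)))))))
3. (p (t (p (m (t (g)) (t (w (g) (g)))))))  →  (p (t (p (m (t (g)) (t (g))))))
normal form: (p (t (p (m (t (g)) (t (g))))))


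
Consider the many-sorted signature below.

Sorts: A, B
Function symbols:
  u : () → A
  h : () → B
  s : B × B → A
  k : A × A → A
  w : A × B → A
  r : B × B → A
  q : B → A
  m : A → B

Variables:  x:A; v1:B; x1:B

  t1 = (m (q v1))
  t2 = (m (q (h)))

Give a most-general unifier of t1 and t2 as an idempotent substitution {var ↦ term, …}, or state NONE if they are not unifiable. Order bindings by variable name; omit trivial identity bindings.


{v1 ↦ (h)}


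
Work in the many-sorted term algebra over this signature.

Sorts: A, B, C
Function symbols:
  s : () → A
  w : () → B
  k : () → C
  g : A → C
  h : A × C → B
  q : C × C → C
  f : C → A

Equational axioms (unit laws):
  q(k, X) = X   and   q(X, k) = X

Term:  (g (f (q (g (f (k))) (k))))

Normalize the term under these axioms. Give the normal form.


normal form = (g (f (g (f (k)))))

1. (g (f (q (g (f (k))) (k))))  →  (g (f (g (f (k)))))


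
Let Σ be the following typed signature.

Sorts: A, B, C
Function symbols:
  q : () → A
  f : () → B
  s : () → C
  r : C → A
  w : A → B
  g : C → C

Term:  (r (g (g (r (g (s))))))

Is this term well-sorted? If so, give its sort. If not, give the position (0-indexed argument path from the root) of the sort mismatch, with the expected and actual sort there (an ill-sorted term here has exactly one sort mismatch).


ill-sorted at position [0, 0, 0]: expected C, got A

          (s) : C
        (g (s)) : C
      (r (g (s))) : A
    (g (r (g (s)))) : ✗ arg 0 at [0, 0, 0] has sort A, expected C


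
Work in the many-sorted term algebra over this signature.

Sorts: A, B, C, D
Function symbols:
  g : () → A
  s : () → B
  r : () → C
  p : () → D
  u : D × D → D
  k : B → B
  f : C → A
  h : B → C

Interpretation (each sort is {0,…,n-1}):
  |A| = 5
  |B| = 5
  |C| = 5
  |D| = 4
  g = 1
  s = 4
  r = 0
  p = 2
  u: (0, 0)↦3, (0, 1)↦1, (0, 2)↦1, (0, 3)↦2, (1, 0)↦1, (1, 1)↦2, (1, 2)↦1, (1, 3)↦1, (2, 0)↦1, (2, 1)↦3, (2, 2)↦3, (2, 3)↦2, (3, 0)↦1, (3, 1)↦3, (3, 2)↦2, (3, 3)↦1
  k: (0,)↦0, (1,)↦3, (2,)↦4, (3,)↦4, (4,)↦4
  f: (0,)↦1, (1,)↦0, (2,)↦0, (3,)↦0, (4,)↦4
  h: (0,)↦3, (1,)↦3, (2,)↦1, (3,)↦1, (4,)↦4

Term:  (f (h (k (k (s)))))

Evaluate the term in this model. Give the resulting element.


value = 4

  s = 4
  (k (s)) = k(4,) = 4
  (k (k (s))) = k(4,) = 4
  (h (k (k (s)))) = h(4,) = 4
  (f (h (k (k (s))))) = f(4,) = 4


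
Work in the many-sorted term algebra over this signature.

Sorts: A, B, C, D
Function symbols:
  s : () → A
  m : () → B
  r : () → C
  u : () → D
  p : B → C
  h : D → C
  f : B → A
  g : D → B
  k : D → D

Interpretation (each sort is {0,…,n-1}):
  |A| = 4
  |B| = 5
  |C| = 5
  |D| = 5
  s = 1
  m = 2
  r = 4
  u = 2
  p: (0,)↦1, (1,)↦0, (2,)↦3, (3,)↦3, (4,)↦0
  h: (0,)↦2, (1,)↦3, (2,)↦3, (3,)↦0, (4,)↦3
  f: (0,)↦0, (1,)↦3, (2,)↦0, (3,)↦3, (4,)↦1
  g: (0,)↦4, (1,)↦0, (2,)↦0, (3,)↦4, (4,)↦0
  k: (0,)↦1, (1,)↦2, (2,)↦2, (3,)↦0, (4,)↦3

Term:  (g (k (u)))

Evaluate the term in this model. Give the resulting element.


  u = 2
  (k (u)) = k(2,) = 2
  (g (k (u))) = g(2,) = 0

value = 0


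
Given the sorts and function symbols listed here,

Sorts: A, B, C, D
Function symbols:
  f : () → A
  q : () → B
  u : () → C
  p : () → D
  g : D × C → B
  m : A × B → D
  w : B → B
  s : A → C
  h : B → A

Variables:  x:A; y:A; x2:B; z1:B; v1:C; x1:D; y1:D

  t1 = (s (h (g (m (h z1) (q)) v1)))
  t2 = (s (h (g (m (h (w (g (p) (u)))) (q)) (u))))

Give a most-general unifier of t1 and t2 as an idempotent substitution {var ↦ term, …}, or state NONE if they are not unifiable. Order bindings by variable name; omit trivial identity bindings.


{v1 ↦ (u), z1 ↦ (w (g (p) (u)))}


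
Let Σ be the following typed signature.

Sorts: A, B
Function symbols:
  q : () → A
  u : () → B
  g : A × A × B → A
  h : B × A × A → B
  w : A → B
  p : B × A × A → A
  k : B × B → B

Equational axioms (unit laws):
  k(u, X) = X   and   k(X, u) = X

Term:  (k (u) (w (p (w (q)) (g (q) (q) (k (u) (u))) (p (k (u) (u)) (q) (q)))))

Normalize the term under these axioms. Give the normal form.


1. (k (u) (w (p (w (q)) (g (q) (q) (k (u) (u))) (p (k (u) (u)) (q) (q)))))  →  (w (p (w (q)) (g (q) (q) (k (u) (u))) (p (k (u) (u)) (q) (q))))
2. (w (p (w (q)) (g (q) (q) (k (u) (u))) (p (k (u) (u)) (q) (q))))  →  (w (p (w (q)) (g (q) (q) (u)) (p (k (u) (u)) (q) (q))))
3. (w (p (w (q)) (g (q) (q) (u)) (p (k (u) (u)) (q) (q))))  →  (w (p (w (q)) (g (q) (q) (u)) (p (u) (q) (q))))

normal form = (w (p (w (q)) (g (q) (q) (u)) (p (u) (q) (q))))


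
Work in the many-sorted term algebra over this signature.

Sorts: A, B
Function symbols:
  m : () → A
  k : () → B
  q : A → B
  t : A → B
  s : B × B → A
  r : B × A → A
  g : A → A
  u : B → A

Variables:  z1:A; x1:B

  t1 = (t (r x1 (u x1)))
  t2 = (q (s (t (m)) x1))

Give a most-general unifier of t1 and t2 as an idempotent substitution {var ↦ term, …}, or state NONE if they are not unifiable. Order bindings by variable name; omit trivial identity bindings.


NONE (not unifiable)

head clash or occurs-check failure — not unifiable


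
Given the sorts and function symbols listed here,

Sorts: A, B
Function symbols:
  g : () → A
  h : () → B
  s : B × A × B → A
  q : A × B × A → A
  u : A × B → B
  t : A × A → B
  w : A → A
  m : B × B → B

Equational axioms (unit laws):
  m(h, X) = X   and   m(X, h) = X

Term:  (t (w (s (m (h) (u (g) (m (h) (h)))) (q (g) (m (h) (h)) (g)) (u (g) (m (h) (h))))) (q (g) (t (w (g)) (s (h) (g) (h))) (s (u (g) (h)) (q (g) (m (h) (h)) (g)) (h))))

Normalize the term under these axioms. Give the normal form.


1. (t (w (s (m (h) (u (g) (m (h) (h)))) (q (g) (m (h) (h)) (g)) (u (g) (m (h) (h))))) (q (g) (t (w (g)) (s (h) (g) (h))) (s (u (g) (h)) (q (g) (m (h) (h)) (g)) (h))))  →  (t (w (s (u (g) (m (h) (h))) (q (g) (m (h) (h)) (g)) (u (g) (m (h) (h))))) (q (g) (t (w (g)) (s (h) (g) (h))) (s (u (g) (h)) (q (g) (m (h) (h)) (g)) (h))))
2. (t (w (s (u (g) (m (h) (h))) (q (g) (m (h) (h)) (g)) (u (g) (m (h) (h))))) (q (g) (t (w (g)) (s (h) (g) (h))) (s (u (g) (h)) (q (g) (m (h) (h)) (g)) (h))))  →  (t (w (s (u (g) (h)) (q (g) (m (h) (h)) (g)) (u (g) (m (h) (h))))) (q (g) (t (w (g)) (s (h) (g) (h))) (s (u (g) (h)) (q (g) (m (h) (h)) (g)) (h))))
3. (t (w (s (u (g) (h)) (q (g) (m (h) (h)) (g)) (u (g) (m (h) (h))))) (q (g) (t (w (g)) (s (h) (g) (h))) (s (u (g) (h)) (q (g) (m (h) (h)) (g)) (h))))  →  (t (w (s (u (g) (h)) (q (g) (h) (g)) (u (g) (m (h) (h))))) (q (g) (t (w (g)) (s (h) (g) (h))) (s (u (g) (h)) (q (g) (m (h) (h)) (g)) (h))))
4. (t (w (s (u (g) (h)) (q (g) (h) (g)) (u (g) (m (h) (h))))) (q (g) (t (w (g)) (s (h) (g) (h))) (s (u (g) (h)) (q (g) (m (h) (h)) (g)) (h))))  →  (t (w (s (u (g) (h)) (q (g) (h) (g)) (u (g) (h)))) (q (g) (t (w (g)) (s (h) (g) (h))) (s (u (g) (h)) (q (g) (m (h) (h)) (g)) (h))))
5. (t (w (s (u (g) (h)) (q (g) (h) (g)) (u (g) (h)))) (q (g) (t (w (g)) (s (h) (g) (h))) (s (u (g) (h)) (q (g) (m (h) (h)) (g)) (h))))  →  (t (w (s (u (g) (h)) (q (g) (h) (g)) (u (g) (h)))) (q (g) (t (w (g)) (s (h) (g) (h))) (s (u (g) (h)) (q (g) (h) (g)) (h))))

normal form = (t (w (s (u (g) (h)) (q (g) (h) (g)) (u (g) (h)))) (q (g) (t (w (g)) (s (h) (g) (h))) (s (u (g) (h)) (q (g) (h) (g)) (h))))


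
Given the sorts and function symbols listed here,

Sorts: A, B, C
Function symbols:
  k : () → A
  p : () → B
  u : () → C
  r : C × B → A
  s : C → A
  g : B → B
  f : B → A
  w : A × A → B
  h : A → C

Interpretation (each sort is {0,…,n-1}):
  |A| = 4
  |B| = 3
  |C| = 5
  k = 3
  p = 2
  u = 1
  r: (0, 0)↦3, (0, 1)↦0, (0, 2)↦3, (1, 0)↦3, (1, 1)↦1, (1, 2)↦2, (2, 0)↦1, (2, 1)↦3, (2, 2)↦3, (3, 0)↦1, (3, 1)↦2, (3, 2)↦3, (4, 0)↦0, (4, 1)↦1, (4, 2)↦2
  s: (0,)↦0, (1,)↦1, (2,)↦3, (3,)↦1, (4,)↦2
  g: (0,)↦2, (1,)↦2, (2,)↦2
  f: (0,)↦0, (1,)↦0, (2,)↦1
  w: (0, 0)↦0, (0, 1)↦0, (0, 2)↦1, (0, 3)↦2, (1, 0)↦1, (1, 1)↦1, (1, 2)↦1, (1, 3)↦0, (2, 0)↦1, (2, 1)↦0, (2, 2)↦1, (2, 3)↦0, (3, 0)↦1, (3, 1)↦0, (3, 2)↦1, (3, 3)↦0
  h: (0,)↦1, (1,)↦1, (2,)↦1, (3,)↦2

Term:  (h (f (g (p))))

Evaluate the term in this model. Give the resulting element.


value = 1

  p = 2
  (g (p)) = g(2,) = 2
  (f (g (p))) = f(2,) = 1
  (h (f (g (p)))) = h(1,) = 1


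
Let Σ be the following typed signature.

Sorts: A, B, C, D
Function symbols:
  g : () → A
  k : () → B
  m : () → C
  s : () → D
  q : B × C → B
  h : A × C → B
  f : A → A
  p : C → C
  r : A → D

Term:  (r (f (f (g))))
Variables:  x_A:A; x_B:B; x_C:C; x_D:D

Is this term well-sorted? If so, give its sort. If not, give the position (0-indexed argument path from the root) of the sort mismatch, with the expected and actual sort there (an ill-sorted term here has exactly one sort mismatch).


well-sorted; sort = D

      (g) : A
    (f (g)) : A
  (f (f (g))) : A
(r (f (f (g)))) : D


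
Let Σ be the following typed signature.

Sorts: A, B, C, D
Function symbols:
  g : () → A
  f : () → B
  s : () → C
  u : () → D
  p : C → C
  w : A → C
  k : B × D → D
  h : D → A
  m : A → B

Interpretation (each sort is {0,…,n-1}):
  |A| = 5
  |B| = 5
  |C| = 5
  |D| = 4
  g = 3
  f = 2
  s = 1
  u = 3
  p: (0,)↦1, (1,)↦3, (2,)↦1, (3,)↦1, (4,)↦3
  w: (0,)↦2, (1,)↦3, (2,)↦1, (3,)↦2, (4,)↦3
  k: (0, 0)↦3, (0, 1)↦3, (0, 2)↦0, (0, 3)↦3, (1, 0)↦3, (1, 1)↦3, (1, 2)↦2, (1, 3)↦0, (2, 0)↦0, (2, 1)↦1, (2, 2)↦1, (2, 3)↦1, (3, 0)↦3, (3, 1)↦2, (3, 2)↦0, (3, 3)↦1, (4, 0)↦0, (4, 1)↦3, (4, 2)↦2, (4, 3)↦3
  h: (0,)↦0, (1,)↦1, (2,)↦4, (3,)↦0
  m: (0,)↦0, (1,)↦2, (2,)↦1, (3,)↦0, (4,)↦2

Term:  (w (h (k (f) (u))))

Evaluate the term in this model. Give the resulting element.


  f = 2
  u = 3
  (k (f) (u)) = k(2, 3) = 1
  (h (k (f) (u))) = h(1,) = 1
  (w (h (k (f) (u)))) = w(1,) = 3

value = 3


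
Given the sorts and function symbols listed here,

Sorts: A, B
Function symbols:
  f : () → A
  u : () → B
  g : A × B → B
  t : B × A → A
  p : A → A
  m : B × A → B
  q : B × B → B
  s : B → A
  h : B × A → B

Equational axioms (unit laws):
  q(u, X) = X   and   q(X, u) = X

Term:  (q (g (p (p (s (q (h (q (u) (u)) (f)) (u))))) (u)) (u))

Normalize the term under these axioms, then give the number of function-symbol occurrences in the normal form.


size = 8

1. (q (g (p (p (s (q (h (q (u) (u)) (f)) (u))))) (u)) (u))  →  (g (p (p (s (q (h (q (u) (u)) (f)) (u))))) (u))
2. (g (p (p (s (q (h (q (u) (u)) (f)) (u))))) (u))  →  (g (p (p (s (h (q (u) (u)) (f))))) (u))
3. (g (p (p (s (h (q (u) (u)) (f))))) (u))  →  (g (p (p (s (h (u) (f))))) (u))
normal form: (g (p (p (s (h (u) (f))))) (u))


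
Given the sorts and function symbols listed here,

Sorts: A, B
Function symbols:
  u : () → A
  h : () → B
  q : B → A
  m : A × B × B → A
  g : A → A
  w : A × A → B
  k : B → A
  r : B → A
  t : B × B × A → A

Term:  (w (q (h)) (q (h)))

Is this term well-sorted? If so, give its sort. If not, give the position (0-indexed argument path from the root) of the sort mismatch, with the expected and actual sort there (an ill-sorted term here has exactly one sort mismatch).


well-sorted; sort = B

    (h) : B
  (q (h)) : A
    (h) : B
  (q (h)) : A
(w (q (h)) (q (h))) : B


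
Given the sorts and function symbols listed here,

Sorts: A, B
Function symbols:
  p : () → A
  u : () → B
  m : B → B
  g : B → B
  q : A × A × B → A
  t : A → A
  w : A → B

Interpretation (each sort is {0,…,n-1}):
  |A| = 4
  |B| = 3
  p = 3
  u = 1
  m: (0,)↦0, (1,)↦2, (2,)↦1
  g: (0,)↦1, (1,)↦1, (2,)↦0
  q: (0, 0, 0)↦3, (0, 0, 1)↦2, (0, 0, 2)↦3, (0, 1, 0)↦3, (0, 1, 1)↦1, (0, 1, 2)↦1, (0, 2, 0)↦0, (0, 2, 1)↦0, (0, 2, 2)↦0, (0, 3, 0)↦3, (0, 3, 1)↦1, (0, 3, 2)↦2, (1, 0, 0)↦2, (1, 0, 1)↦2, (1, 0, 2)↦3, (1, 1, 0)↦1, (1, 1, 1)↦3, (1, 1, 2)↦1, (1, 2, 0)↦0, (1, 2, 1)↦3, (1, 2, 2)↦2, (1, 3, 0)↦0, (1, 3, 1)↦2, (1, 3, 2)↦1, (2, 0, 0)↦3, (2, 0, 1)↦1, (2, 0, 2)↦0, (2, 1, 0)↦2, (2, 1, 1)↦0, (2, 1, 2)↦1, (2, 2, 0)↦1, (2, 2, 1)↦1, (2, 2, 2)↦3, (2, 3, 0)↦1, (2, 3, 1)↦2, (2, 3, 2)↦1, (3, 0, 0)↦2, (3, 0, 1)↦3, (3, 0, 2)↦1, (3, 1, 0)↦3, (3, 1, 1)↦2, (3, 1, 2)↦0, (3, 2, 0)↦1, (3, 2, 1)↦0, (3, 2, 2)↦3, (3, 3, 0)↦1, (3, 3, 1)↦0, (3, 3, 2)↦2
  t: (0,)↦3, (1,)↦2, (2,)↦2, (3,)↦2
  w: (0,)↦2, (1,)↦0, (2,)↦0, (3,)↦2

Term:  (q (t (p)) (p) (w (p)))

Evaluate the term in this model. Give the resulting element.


value = 1

  p = 3
  (t (p)) = t(3,) = 2
  p = 3
  p = 3
  (w (p)) = w(3,) = 2
  (q (t (p)) (p) (w (p))) = q(2, 3, 2) = 1


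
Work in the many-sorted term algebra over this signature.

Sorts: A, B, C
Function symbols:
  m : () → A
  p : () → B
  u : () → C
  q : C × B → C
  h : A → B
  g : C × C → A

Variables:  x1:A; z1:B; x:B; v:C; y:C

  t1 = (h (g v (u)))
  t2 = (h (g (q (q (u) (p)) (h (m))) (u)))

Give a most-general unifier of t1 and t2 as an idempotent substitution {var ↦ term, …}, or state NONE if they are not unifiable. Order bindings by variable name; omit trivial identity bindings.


{v ↦ (q (q (u) (p)) (h (m)))}


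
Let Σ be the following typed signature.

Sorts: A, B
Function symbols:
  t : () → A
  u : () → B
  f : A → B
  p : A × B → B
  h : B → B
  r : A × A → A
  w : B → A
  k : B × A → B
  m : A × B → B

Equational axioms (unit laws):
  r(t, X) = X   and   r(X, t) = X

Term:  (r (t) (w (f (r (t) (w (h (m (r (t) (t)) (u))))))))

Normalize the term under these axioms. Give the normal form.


normal form = (w (f (w (h (m (t) (u))))))

1. (r (t) (w (f (r (t) (w (h (m (r (t) (t)) (u))))))))  →  (w (f (r (t) (w (h (m (r (t) (t)) (u)))))))
2. (w (f (r (t) (w (h (m (r (t) (t)) (u)))))))  →  (w (f (w (h (m (r (t) (t)) (u))))))
3. (w (f (w (h (m (r (t) (t)) (u))))))  →  (w (f (w (h (m (t) (u))))))


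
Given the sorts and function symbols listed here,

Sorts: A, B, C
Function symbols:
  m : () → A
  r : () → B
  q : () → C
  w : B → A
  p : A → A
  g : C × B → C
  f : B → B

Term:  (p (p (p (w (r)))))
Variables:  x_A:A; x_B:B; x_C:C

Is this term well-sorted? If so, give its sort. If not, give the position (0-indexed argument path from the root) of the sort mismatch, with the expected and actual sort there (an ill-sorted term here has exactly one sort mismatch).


        (r) : B
      (w (r)) : A
    (p (w (r))) : A
  (p (p (w (r)))) : A
(p (p (p (w (r))))) : A

well-sorted; sort = A


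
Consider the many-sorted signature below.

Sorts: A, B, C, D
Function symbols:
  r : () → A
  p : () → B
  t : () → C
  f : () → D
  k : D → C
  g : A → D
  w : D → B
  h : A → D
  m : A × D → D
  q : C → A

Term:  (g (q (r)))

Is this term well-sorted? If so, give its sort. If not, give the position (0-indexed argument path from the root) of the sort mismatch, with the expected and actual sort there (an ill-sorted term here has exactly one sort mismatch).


ill-sorted at position [0, 0]: expected C, got A

    (r) : A
  (q (r)) : ✗ arg 0 at [0, 0] has sort A, expected C


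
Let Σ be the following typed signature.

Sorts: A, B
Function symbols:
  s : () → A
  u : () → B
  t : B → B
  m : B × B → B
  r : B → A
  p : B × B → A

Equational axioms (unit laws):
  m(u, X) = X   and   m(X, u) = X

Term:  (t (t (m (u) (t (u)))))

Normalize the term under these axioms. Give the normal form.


normal form = (t (t (t (u))))

1. (t (t (m (u) (t (u)))))  →  (t (t (t (u))))


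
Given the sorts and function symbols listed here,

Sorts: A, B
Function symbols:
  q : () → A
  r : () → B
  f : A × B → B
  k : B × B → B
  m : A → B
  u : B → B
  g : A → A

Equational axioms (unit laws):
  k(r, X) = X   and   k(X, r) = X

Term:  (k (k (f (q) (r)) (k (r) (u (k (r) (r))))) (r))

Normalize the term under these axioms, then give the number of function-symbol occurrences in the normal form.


size = 6

1. (k (k (f (q) (r)) (k (r) (u (k (r) (r))))) (r))  →  (k (f (q) (r)) (k (r) (u (k (r) (r)))))
2. (k (f (q) (r)) (k (r) (u (k (r) (r)))))  →  (k (f (q) (r)) (u (k (r) (r))))
3. (k (f (q) (r)) (u (k (r) (r))))  →  (k (f (q) (r)) (u (r)))
normal form: (k (f (q) (r)) (u (r)))


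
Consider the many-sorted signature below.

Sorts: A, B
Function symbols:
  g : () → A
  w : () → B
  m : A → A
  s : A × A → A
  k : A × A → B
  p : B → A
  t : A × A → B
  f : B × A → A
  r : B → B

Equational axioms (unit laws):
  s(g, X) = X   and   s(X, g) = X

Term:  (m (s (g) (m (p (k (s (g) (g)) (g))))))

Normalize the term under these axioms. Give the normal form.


normal form = (m (m (p (k (g) (g)))))

1. (m (s (g) (m (p (k (s (g) (g)) (g))))))  →  (m (m (p (k (s (g) (g)) (g)))))
2. (m (m (p (k (s (g) (g)) (g)))))  →  (m (m (p (k (g) (g)))))


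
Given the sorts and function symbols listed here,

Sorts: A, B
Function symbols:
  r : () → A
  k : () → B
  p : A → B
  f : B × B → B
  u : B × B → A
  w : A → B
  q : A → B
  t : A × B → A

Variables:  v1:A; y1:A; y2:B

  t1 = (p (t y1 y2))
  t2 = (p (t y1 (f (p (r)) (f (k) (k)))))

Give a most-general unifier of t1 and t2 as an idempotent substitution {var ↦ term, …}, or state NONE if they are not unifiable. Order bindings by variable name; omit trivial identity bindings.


{y2 ↦ (f (p (r)) (f (k) (k)))}


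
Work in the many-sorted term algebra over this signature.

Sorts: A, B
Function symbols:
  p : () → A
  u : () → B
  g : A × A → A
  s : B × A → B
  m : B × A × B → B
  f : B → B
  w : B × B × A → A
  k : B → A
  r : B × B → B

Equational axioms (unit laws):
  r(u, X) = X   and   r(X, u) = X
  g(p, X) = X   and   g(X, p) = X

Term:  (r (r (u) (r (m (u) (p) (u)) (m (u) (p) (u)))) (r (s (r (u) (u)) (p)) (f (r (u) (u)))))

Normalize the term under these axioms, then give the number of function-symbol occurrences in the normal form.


1. (r (r (u) (r (m (u) (p) (u)) (m (u) (p) (u)))) (r (s (r (u) (u)) (p)) (f (r (u) (u)))))  →  (r (r (m (u) (p) (u)) (m (u) (p) (u))) (r (s (r (u) (u)) (p)) (f (r (u) (u)))))
2. (r (r (m (u) (p) (u)) (m (u) (p) (u))) (r (s (r (u) (u)) (p)) (f (r (u) (u)))))  →  (r (r (m (u) (p) (u)) (m (u) (p) (u))) (r (s (u) (p)) (f (r (u) (u)))))
3. (r (r (m (u) (p) (u)) (m (u) (p) (u))) (r (s (u) (p)) (f (r (u) (u)))))  →  (r (r (m (u) (p) (u)) (m (u) (p) (u))) (r (s (u) (p)) (f (u))))
normal form: (r (r (m (u) (p) (u)) (m (u) (p) (u))) (r (s (u) (p)) (f (u))))

size = 16
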